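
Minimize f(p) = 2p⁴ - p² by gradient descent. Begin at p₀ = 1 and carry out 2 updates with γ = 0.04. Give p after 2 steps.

0.68032768

f′(p) = 8p³ - 2p
p₁ = 1 − 0.04·6 = 0.76
p₂ = 0.76 − 0.04·1.991808 = 0.68032768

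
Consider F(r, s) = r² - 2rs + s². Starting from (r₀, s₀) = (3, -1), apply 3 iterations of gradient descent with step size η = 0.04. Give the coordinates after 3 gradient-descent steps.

∇F = (2r - 2s, -2r + 2s)
Step 1: at (3, -1), ∇F = (8, -8) → (3, -1) − 0.04·(8, -8) = (2.68, -0.68)
Step 2: at (2.68, -0.68), ∇F = (6.72, -6.72) → (2.68, -0.68) − 0.04·(6.72, -6.72) = (2.4112, -0.4112)
Step 3: at (2.4112, -0.4112), ∇F = (5.6448, -5.6448) → (2.4112, -0.4112) − 0.04·(5.6448, -5.6448) = (2.185408, -0.185408)

(2.185408, -0.185408)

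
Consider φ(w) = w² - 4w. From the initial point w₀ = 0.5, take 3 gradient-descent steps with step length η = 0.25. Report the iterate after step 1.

1.25

φ′(w) = 2w - 4
Step 1: φ′(0.5) = -3; w₁ = 0.5 − 0.25·(-3) = 1.25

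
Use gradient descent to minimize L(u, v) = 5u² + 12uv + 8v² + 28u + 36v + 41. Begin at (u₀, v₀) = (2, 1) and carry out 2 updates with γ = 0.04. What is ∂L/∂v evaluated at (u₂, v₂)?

∇L = (10u + 12v + 28, 12u + 16v + 36)
Step 1: at (2, 1), ∇L = (60, 76) → (2, 1) − 0.04·(60, 76) = (-0.4, -2.04)
Step 2: at (-0.4, -2.04), ∇L = (-0.48, -1.44) → (-0.4, -2.04) − 0.04·(-0.48, -1.44) = (-0.3808, -1.9824)
∂L/∂v at (-0.3808, -1.9824) = -0.288

-0.288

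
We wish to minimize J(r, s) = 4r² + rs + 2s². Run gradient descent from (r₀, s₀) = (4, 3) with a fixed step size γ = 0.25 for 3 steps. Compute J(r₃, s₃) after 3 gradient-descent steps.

121.9736328125

∇J = (8r + s, r + 4s)
(r₁, s₁) = (4, 3) − 0.25·(35, 16) = (-4.75, -1)
(r₂, s₂) = (-4.75, -1) − 0.25·(-39, -8.75) = (5, 1.1875)
(r₃, s₃) = (5, 1.1875) − 0.25·(41.1875, 9.75) = (-5.296875, -1.25)
J(-5.296875, -1.25) = 121.9736328125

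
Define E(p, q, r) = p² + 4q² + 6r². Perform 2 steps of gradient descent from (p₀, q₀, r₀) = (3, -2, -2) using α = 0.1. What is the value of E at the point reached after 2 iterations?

∇E = (2p, 8q, 12r)
(p₁, q₁, r₁) = (3, -2, -2) − 0.1·(6, -16, -24) = (2.4, -0.4, 0.4)
(p₂, q₂, r₂) = (2.4, -0.4, 0.4) − 0.1·(4.8, -3.2, 4.8) = (1.92, -0.08, -0.08)
E(1.92, -0.08, -0.08) = 3.7504

3.7504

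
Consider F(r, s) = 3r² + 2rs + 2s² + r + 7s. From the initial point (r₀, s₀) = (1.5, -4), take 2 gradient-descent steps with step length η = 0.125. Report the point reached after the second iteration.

∇F = (6r + 2s + 1, 2r + 4s + 7)
Step 1: at (1.5, -4), ∇F = (2, -6) → (1.5, -4) − 0.125·(2, -6) = (1.25, -3.25)
Step 2: at (1.25, -3.25), ∇F = (2, -3.5) → (1.25, -3.25) − 0.125·(2, -3.5) = (1, -2.8125)

(1, -2.8125)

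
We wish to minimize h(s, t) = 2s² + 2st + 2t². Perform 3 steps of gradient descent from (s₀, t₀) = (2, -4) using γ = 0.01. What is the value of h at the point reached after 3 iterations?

∇h = (4s + 2t, 2s + 4t)
Step 1: at (2, -4), ∇h = (0, -12) → (2, -4) − 0.01·(0, -12) = (2, -3.88)
Step 2: at (2, -3.88), ∇h = (0.24, -11.52) → (2, -3.88) − 0.01·(0.24, -11.52) = (1.9976, -3.7648)
Step 3: at (1.9976, -3.7648), ∇h = (0.4608, -11.064) → (1.9976, -3.7648) − 0.01·(0.4608, -11.064) = (1.992992, -3.65416)
h(1.992992, -3.65416) = 20.084381541888

20.084381541888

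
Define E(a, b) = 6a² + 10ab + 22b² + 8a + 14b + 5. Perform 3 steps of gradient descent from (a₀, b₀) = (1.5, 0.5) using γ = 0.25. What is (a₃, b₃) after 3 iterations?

∇E = (12a + 10b + 8, 10a + 44b + 14)
(a₁, b₁) = (1.5, 0.5) − 0.25·(31, 51) = (-6.25, -12.25)
(a₂, b₂) = (-6.25, -12.25) − 0.25·(-189.5, -587.5) = (41.125, 134.625)
(a₃, b₃) = (41.125, 134.625) − 0.25·(1847.75, 6348.75) = (-420.8125, -1452.5625)

(-420.8125, -1452.5625)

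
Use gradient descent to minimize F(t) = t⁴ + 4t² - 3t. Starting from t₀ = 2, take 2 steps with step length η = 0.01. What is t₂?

1.307045

F′(t) = 4t³ + 8t - 3
Step 1: F′(2) = 45; t₁ = 2 − 0.01·45 = 1.55
Step 2: F′(1.55) = 24.2955; t₂ = 1.55 − 0.01·24.2955 = 1.307045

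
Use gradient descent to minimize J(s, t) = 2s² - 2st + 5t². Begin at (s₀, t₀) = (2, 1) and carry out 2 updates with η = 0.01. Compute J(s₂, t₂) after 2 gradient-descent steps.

7.66321056

∇J = (4s - 2t, -2s + 10t)
(s₁, t₁) = (2, 1) − 0.01·(6, 6) = (1.94, 0.94)
(s₂, t₂) = (1.94, 0.94) − 0.01·(5.88, 5.52) = (1.8812, 0.8848)
J(1.8812, 0.8848) = 7.66321056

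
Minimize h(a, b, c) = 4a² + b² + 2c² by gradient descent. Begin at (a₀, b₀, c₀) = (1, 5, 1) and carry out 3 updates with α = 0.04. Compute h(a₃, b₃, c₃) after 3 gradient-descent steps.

16.256941027328

∇h = (8a, 2b, 4c)
Step 1: at (1, 5, 1), ∇h = (8, 10, 4) → (1, 5, 1) − 0.04·(8, 10, 4) = (0.68, 4.6, 0.84)
Step 2: at (0.68, 4.6, 0.84), ∇h = (5.44, 9.2, 3.36) → (0.68, 4.6, 0.84) − 0.04·(5.44, 9.2, 3.36) = (0.4624, 4.232, 0.7056)
Step 3: at (0.4624, 4.232, 0.7056), ∇h = (3.6992, 8.464, 2.8224) → (0.4624, 4.232, 0.7056) − 0.04·(3.6992, 8.464, 2.8224) = (0.314432, 3.89344, 0.592704)
h(0.314432, 3.89344, 0.592704) = 16.256941027328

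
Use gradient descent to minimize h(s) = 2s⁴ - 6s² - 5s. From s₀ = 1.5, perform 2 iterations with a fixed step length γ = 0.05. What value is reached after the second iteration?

1.4512

h′(s) = 8s³ - 12s - 5
s₁ = 1.5 − 0.05·4 = 1.3
s₂ = 1.3 − 0.05·(-3.024) = 1.4512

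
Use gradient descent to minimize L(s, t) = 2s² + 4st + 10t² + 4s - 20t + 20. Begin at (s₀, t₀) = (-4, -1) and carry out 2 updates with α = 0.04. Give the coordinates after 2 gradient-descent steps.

∇L = (4s + 4t + 4, 4s + 20t - 20)
Step 1: at (-4, -1), ∇L = (-16, -56) → (-4, -1) − 0.04·(-16, -56) = (-3.36, 1.24)
Step 2: at (-3.36, 1.24), ∇L = (-4.48, -8.64) → (-3.36, 1.24) − 0.04·(-4.48, -8.64) = (-3.1808, 1.5856)

(-3.1808, 1.5856)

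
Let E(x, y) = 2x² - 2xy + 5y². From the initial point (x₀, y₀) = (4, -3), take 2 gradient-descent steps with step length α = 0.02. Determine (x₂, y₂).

∇E = (4x - 2y, -2x + 10y)
(x₁, y₁) = (4, -3) − 0.02·(22, -38) = (3.56, -2.24)
(x₂, y₂) = (3.56, -2.24) − 0.02·(18.72, -29.52) = (3.1856, -1.6496)

(3.1856, -1.6496)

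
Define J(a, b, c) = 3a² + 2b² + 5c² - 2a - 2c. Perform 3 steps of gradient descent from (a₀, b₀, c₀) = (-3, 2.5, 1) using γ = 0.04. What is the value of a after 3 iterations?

-1.12992

∇J = (6a - 2, 4b, 10c - 2)
(a₁, b₁, c₁) = (-3, 2.5, 1) − 0.04·(-20, 10, 8) = (-2.2, 2.1, 0.68)
(a₂, b₂, c₂) = (-2.2, 2.1, 0.68) − 0.04·(-15.2, 8.4, 4.8) = (-1.592, 1.764, 0.488)
(a₃, b₃, c₃) = (-1.592, 1.764, 0.488) − 0.04·(-11.552, 7.056, 2.88) = (-1.12992, 1.48176, 0.3728)
a = -1.12992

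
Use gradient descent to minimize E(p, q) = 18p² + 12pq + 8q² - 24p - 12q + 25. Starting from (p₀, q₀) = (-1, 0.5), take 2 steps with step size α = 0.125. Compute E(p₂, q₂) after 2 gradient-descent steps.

∇E = (36p + 12q - 24, 12p + 16q - 12)
(p₁, q₁) = (-1, 0.5) − 0.125·(-54, -16) = (5.75, 2.5)
(p₂, q₂) = (5.75, 2.5) − 0.125·(213, 97) = (-20.875, -9.625)
E(-20.875, -9.625) = 11637.46875

11637.46875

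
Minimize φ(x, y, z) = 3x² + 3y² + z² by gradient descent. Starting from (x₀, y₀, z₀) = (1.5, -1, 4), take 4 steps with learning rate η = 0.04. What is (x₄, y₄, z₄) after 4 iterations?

∇φ = (6x, 6y, 2z)
(x₁, y₁, z₁) = (1.5, -1, 4) − 0.04·(9, -6, 8) = (1.14, -0.76, 3.68)
(x₂, y₂, z₂) = (1.14, -0.76, 3.68) − 0.04·(6.84, -4.56, 7.36) = (0.8664, -0.5776, 3.3856)
(x₃, y₃, z₃) = (0.8664, -0.5776, 3.3856) − 0.04·(5.1984, -3.4656, 6.7712) = (0.658464, -0.438976, 3.114752)
(x₄, y₄, z₄) = (0.658464, -0.438976, 3.114752) − 0.04·(3.950784, -2.633856, 6.229504) = (0.50043264, -0.33362176, 2.86557184)

(0.50043264, -0.33362176, 2.86557184)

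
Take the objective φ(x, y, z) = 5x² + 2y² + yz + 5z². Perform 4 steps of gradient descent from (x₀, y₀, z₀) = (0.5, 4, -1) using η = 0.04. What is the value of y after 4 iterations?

2.07536128

∇φ = (10x, 4y + z, y + 10z)
Step 1: at (0.5, 4, -1), ∇φ = (5, 15, -6) → (0.5, 4, -1) − 0.04·(5, 15, -6) = (0.3, 3.4, -0.76)
Step 2: at (0.3, 3.4, -0.76), ∇φ = (3, 12.84, -4.2) → (0.3, 3.4, -0.76) − 0.04·(3, 12.84, -4.2) = (0.18, 2.8864, -0.592)
Step 3: at (0.18, 2.8864, -0.592), ∇φ = (1.8, 10.9536, -3.0336) → (0.18, 2.8864, -0.592) − 0.04·(1.8, 10.9536, -3.0336) = (0.108, 2.448256, -0.470656)
Step 4: at (0.108, 2.448256, -0.470656), ∇φ = (1.08, 9.322368, -2.258304) → (0.108, 2.448256, -0.470656) − 0.04·(1.08, 9.322368, -2.258304) = (0.0648, 2.07536128, -0.38032384)
y = 2.07536128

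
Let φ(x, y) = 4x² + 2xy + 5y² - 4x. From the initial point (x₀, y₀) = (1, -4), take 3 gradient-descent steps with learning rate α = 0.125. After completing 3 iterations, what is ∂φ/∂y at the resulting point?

1.90625

∇φ = (8x + 2y - 4, 2x + 10y)
Step 1: at (1, -4), ∇φ = (-4, -38) → (1, -4) − 0.125·(-4, -38) = (1.5, 0.75)
Step 2: at (1.5, 0.75), ∇φ = (9.5, 10.5) → (1.5, 0.75) − 0.125·(9.5, 10.5) = (0.3125, -0.5625)
Step 3: at (0.3125, -0.5625), ∇φ = (-2.625, -5) → (0.3125, -0.5625) − 0.125·(-2.625, -5) = (0.640625, 0.0625)
∂φ/∂y at (0.640625, 0.0625) = 1.90625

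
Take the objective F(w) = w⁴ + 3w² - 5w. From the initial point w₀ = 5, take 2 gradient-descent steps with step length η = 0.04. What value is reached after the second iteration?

F′(w) = 4w³ + 6w - 5
w₁ = 5 − 0.04·525 = -16
w₂ = -16 − 0.04·(-16485) = 643.4

643.4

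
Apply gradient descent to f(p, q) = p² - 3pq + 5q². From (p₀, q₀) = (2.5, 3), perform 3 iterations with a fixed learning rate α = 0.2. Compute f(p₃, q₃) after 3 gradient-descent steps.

∇f = (2p - 3q, -3p + 10q)
Step 1: at (2.5, 3), ∇f = (-4, 22.5) → (2.5, 3) − 0.2·(-4, 22.5) = (3.3, -1.5)
Step 2: at (3.3, -1.5), ∇f = (11.1, -24.9) → (3.3, -1.5) − 0.2·(11.1, -24.9) = (1.08, 3.48)
Step 3: at (1.08, 3.48), ∇f = (-8.28, 31.56) → (1.08, 3.48) − 0.2·(-8.28, 31.56) = (2.736, -2.832)
f(2.736, -2.832) = 70.831872

70.831872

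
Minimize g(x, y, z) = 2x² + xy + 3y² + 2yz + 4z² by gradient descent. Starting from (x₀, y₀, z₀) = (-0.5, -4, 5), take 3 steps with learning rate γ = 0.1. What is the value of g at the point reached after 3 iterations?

1.83386275

∇g = (4x + y, x + 6y + 2z, 2y + 8z)
Step 1: at (-0.5, -4, 5), ∇g = (-6, -14.5, 32) → (-0.5, -4, 5) − 0.1·(-6, -14.5, 32) = (0.1, -2.55, 1.8)
Step 2: at (0.1, -2.55, 1.8), ∇g = (-2.15, -11.6, 9.3) → (0.1, -2.55, 1.8) − 0.1·(-2.15, -11.6, 9.3) = (0.315, -1.39, 0.87)
Step 3: at (0.315, -1.39, 0.87), ∇g = (-0.13, -6.285, 4.18) → (0.315, -1.39, 0.87) − 0.1·(-0.13, -6.285, 4.18) = (0.328, -0.7615, 0.452)
g(0.328, -0.7615, 0.452) = 1.83386275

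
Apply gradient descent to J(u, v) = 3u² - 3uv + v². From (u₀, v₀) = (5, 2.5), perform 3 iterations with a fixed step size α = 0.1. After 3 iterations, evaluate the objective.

3.23363125

∇J = (6u - 3v, -3u + 2v)
(u₁, v₁) = (5, 2.5) − 0.1·(22.5, -10) = (2.75, 3.5)
(u₂, v₂) = (2.75, 3.5) − 0.1·(6, -1.25) = (2.15, 3.625)
(u₃, v₃) = (2.15, 3.625) − 0.1·(2.025, 0.8) = (1.9475, 3.545)
J(1.9475, 3.545) = 3.23363125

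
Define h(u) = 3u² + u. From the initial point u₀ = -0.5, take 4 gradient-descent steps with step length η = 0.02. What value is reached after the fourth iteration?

-0.36656512

h′(u) = 6u + 1
u₁ = -0.5 − 0.02·(-2) = -0.46
u₂ = -0.46 − 0.02·(-1.76) = -0.4248
u₃ = -0.4248 − 0.02·(-1.5488) = -0.393824
u₄ = -0.393824 − 0.02·(-1.362944) = -0.36656512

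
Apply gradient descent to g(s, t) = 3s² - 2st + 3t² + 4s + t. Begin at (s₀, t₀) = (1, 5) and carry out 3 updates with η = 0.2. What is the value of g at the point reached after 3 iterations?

-0.614208

∇g = (6s - 2t + 4, -2s + 6t + 1)
Step 1: at (1, 5), ∇g = (0, 29) → (1, 5) − 0.2·(0, 29) = (1, -0.8)
Step 2: at (1, -0.8), ∇g = (11.6, -5.8) → (1, -0.8) − 0.2·(11.6, -5.8) = (-1.32, 0.36)
Step 3: at (-1.32, 0.36), ∇g = (-4.64, 5.8) → (-1.32, 0.36) − 0.2·(-4.64, 5.8) = (-0.392, -0.8)
g(-0.392, -0.8) = -0.614208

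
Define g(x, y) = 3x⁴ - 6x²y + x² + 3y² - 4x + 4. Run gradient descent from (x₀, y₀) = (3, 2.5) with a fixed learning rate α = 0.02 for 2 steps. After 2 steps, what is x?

-1.70395648

∇g = (12x³ - 12xy + 2x - 4, -6x² + 6y)
Step 1: at (3, 2.5), ∇g = (236, -39) → (3, 2.5) − 0.02·(236, -39) = (-1.72, 3.28)
Step 2: at (-1.72, 3.28), ∇g = (-0.802176, 1.9296) → (-1.72, 3.28) − 0.02·(-0.802176, 1.9296) = (-1.70395648, 3.241408)
x = -1.70395648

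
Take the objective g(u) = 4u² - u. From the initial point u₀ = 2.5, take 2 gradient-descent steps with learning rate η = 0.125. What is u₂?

g′(u) = 8u - 1
u₁ = 2.5 − 0.125·19 = 0.125
u₂ = 0.125 − 0.125·0 = 0.125

0.125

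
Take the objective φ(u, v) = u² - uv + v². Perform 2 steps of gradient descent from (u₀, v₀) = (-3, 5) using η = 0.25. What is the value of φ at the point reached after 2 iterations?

∇φ = (2u - v, -u + 2v)
(u₁, v₁) = (-3, 5) − 0.25·(-11, 13) = (-0.25, 1.75)
(u₂, v₂) = (-0.25, 1.75) − 0.25·(-2.25, 3.75) = (0.3125, 0.8125)
φ(0.3125, 0.8125) = 0.50390625

0.50390625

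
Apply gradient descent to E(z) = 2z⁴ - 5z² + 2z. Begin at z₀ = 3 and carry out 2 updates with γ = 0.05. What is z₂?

E′(z) = 8z³ - 10z + 2
z₁ = 3 − 0.05·188 = -6.4
z₂ = -6.4 − 0.05·(-2031.152) = 95.1576

95.1576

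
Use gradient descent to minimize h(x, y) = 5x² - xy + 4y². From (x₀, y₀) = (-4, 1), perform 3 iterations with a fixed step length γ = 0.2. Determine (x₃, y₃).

∇h = (10x - y, -x + 8y)
(x₁, y₁) = (-4, 1) − 0.2·(-41, 12) = (4.2, -1.4)
(x₂, y₂) = (4.2, -1.4) − 0.2·(43.4, -15.4) = (-4.48, 1.68)
(x₃, y₃) = (-4.48, 1.68) − 0.2·(-46.48, 17.92) = (4.816, -1.904)

(4.816, -1.904)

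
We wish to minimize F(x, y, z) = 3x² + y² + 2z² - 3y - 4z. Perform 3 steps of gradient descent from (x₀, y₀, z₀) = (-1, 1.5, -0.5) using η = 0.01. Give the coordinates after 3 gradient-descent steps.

∇F = (6x, 2y - 3, 4z - 4)
(x₁, y₁, z₁) = (-1, 1.5, -0.5) − 0.01·(-6, 0, -6) = (-0.94, 1.5, -0.44)
(x₂, y₂, z₂) = (-0.94, 1.5, -0.44) − 0.01·(-5.64, 0, -5.76) = (-0.8836, 1.5, -0.3824)
(x₃, y₃, z₃) = (-0.8836, 1.5, -0.3824) − 0.01·(-5.3016, 0, -5.5296) = (-0.830584, 1.5, -0.327104)

(-0.830584, 1.5, -0.327104)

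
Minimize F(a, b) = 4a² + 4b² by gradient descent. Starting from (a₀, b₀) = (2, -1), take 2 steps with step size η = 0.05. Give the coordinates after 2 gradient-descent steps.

(0.72, -0.36)

∇F = (8a, 8b)
(a₁, b₁) = (2, -1) − 0.05·(16, -8) = (1.2, -0.6)
(a₂, b₂) = (1.2, -0.6) − 0.05·(9.6, -4.8) = (0.72, -0.36)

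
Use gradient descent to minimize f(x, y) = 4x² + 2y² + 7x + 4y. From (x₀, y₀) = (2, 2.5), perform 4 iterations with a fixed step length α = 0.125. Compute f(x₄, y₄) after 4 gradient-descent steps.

∇f = (8x + 7, 4y + 4)
(x₁, y₁) = (2, 2.5) − 0.125·(23, 14) = (-0.875, 0.75)
(x₂, y₂) = (-0.875, 0.75) − 0.125·(0, 7) = (-0.875, -0.125)
(x₃, y₃) = (-0.875, -0.125) − 0.125·(0, 3.5) = (-0.875, -0.5625)
(x₄, y₄) = (-0.875, -0.5625) − 0.125·(0, 1.75) = (-0.875, -0.78125)
f(-0.875, -0.78125) = -4.966796875

-4.966796875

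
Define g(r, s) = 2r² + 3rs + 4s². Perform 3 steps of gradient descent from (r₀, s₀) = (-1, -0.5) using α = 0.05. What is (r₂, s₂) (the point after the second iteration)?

∇g = (4r + 3s, 3r + 8s)
Step 1: at (-1, -0.5), ∇g = (-5.5, -7) → (-1, -0.5) − 0.05·(-5.5, -7) = (-0.725, -0.15)
Step 2: at (-0.725, -0.15), ∇g = (-3.35, -3.375) → (-0.725, -0.15) − 0.05·(-3.35, -3.375) = (-0.5575, 0.01875)

(-0.5575, 0.01875)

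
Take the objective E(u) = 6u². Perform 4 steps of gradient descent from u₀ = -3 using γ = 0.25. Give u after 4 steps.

E′(u) = 12u
u₁ = -3 − 0.25·(-36) = 6
u₂ = 6 − 0.25·72 = -12
u₃ = -12 − 0.25·(-144) = 24
u₄ = 24 − 0.25·288 = -48

-48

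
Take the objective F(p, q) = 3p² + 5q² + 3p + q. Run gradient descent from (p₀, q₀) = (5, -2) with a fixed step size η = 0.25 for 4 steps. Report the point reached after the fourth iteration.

(-0.15625, -9.71875)

∇F = (6p + 3, 10q + 1)
(p₁, q₁) = (5, -2) − 0.25·(33, -19) = (-3.25, 2.75)
(p₂, q₂) = (-3.25, 2.75) − 0.25·(-16.5, 28.5) = (0.875, -4.375)
(p₃, q₃) = (0.875, -4.375) − 0.25·(8.25, -42.75) = (-1.1875, 6.3125)
(p₄, q₄) = (-1.1875, 6.3125) − 0.25·(-4.125, 64.125) = (-0.15625, -9.71875)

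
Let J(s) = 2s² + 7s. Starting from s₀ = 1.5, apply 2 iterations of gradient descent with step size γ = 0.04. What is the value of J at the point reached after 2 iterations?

J′(s) = 4s + 7
Step 1: J′(1.5) = 13; s₁ = 1.5 − 0.04·13 = 0.98
Step 2: J′(0.98) = 10.92; s₂ = 0.98 − 0.04·10.92 = 0.5432
J(0.5432) = 4.39253248

4.39253248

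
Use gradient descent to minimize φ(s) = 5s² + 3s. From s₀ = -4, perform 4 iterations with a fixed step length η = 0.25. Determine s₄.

-19.03125

φ′(s) = 10s + 3
s₁ = -4 − 0.25·(-37) = 5.25
s₂ = 5.25 − 0.25·55.5 = -8.625
s₃ = -8.625 − 0.25·(-83.25) = 12.1875
s₄ = 12.1875 − 0.25·124.875 = -19.03125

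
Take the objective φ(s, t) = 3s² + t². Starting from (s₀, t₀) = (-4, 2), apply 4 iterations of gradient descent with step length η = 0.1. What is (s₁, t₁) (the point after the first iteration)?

∇φ = (6s, 2t)
(s₁, t₁) = (-4, 2) − 0.1·(-24, 4) = (-1.6, 1.6)

(-1.6, 1.6)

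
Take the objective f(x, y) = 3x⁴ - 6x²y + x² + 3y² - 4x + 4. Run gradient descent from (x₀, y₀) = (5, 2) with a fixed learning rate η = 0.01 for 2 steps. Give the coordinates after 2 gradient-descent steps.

∇f = (12x³ - 12xy + 2x - 4, -6x² + 6y)
(x₁, y₁) = (5, 2) − 0.01·(1386, -138) = (-8.86, 3.38)
(x₂, y₂) = (-8.86, 3.38) − 0.01·(-8008.435872, -450.7176) = (71.22435872, 7.887176)

(71.22435872, 7.887176)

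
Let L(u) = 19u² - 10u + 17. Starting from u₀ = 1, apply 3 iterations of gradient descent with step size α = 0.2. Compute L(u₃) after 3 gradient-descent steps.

852656.431744

L′(u) = 38u - 10
Step 1: L′(1) = 28; u₁ = 1 − 0.2·28 = -4.6
Step 2: L′(-4.6) = -184.8; u₂ = -4.6 − 0.2·(-184.8) = 32.36
Step 3: L′(32.36) = 1219.68; u₃ = 32.36 − 0.2·1219.68 = -211.576
L(-211.576) = 852656.431744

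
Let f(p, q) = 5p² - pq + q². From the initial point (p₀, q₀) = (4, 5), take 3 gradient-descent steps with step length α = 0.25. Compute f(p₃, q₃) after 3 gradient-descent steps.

∇f = (10p - q, -p + 2q)
Step 1: at (4, 5), ∇f = (35, 6) → (4, 5) − 0.25·(35, 6) = (-4.75, 3.5)
Step 2: at (-4.75, 3.5), ∇f = (-51, 11.75) → (-4.75, 3.5) − 0.25·(-51, 11.75) = (8, 0.5625)
Step 3: at (8, 0.5625), ∇f = (79.4375, -6.875) → (8, 0.5625) − 0.25·(79.4375, -6.875) = (-11.859375, 2.28125)
f(-11.859375, 2.28125) = 735.482177734375

735.482177734375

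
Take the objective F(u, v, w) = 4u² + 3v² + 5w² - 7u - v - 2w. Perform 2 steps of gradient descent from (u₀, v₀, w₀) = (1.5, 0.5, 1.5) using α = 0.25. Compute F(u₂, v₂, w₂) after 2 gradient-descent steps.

∇F = (8u - 7, 6v - 1, 10w - 2)
(u₁, v₁, w₁) = (1.5, 0.5, 1.5) − 0.25·(5, 2, 13) = (0.25, 0, -1.75)
(u₂, v₂, w₂) = (0.25, 0, -1.75) − 0.25·(-5, -1, -19.5) = (1.5, 0.25, 3.125)
F(1.5, 0.25, 3.125) = 41.015625

41.015625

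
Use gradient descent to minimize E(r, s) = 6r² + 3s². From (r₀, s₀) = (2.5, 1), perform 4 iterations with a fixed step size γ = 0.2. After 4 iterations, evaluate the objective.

553.42090368

∇E = (12r, 6s)
(r₁, s₁) = (2.5, 1) − 0.2·(30, 6) = (-3.5, -0.2)
(r₂, s₂) = (-3.5, -0.2) − 0.2·(-42, -1.2) = (4.9, 0.04)
(r₃, s₃) = (4.9, 0.04) − 0.2·(58.8, 0.24) = (-6.86, -0.008)
(r₄, s₄) = (-6.86, -0.008) − 0.2·(-82.32, -0.048) = (9.604, 0.0016)
E(9.604, 0.0016) = 553.42090368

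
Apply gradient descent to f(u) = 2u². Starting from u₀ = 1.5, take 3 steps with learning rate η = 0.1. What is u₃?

0.324

f′(u) = 4u
Step 1: f′(1.5) = 6; u₁ = 1.5 − 0.1·6 = 0.9
Step 2: f′(0.9) = 3.6; u₂ = 0.9 − 0.1·3.6 = 0.54
Step 3: f′(0.54) = 2.16; u₃ = 0.54 − 0.1·2.16 = 0.324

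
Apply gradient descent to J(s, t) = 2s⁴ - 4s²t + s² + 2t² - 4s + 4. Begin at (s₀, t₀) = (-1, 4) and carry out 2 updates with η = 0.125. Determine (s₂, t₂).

(24.265625, 6.53125)

∇J = (8s³ - 8st + 2s - 4, -4s² + 4t)
(s₁, t₁) = (-1, 4) − 0.125·(18, 12) = (-3.25, 2.5)
(s₂, t₂) = (-3.25, 2.5) − 0.125·(-220.125, -32.25) = (24.265625, 6.53125)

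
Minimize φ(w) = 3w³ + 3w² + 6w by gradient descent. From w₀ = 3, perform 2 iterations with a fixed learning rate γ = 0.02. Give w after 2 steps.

0.5262

φ′(w) = 9w² + 6w + 6
Step 1: φ′(3) = 105; w₁ = 3 − 0.02·105 = 0.9
Step 2: φ′(0.9) = 18.69; w₂ = 0.9 − 0.02·18.69 = 0.5262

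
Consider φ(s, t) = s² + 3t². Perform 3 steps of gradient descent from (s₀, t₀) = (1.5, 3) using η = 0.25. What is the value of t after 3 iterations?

∇φ = (2s, 6t)
Step 1: at (1.5, 3), ∇φ = (3, 18) → (1.5, 3) − 0.25·(3, 18) = (0.75, -1.5)
Step 2: at (0.75, -1.5), ∇φ = (1.5, -9) → (0.75, -1.5) − 0.25·(1.5, -9) = (0.375, 0.75)
Step 3: at (0.375, 0.75), ∇φ = (0.75, 4.5) → (0.375, 0.75) − 0.25·(0.75, 4.5) = (0.1875, -0.375)
t = -0.375

-0.375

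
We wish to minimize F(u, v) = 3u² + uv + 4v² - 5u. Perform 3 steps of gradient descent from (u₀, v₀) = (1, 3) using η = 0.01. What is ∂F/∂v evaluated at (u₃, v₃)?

∇F = (6u + v - 5, u + 8v)
(u₁, v₁) = (1, 3) − 0.01·(4, 25) = (0.96, 2.75)
(u₂, v₂) = (0.96, 2.75) − 0.01·(3.51, 22.96) = (0.9249, 2.5204)
(u₃, v₃) = (0.9249, 2.5204) − 0.01·(3.0698, 21.0881) = (0.894202, 2.309519)
∂F/∂v at (0.894202, 2.309519) = 19.370354

19.370354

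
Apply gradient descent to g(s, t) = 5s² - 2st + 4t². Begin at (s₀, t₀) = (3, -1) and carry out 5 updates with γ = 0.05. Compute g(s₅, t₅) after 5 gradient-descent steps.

0.0426633845

∇g = (10s - 2t, -2s + 8t)
Step 1: at (3, -1), ∇g = (32, -14) → (3, -1) − 0.05·(32, -14) = (1.4, -0.3)
Step 2: at (1.4, -0.3), ∇g = (14.6, -5.2) → (1.4, -0.3) − 0.05·(14.6, -5.2) = (0.67, -0.04)
Step 3: at (0.67, -0.04), ∇g = (6.78, -1.66) → (0.67, -0.04) − 0.05·(6.78, -1.66) = (0.331, 0.043)
Step 4: at (0.331, 0.043), ∇g = (3.224, -0.318) → (0.331, 0.043) − 0.05·(3.224, -0.318) = (0.1698, 0.0589)
Step 5: at (0.1698, 0.0589), ∇g = (1.5802, 0.1316) → (0.1698, 0.0589) − 0.05·(1.5802, 0.1316) = (0.09079, 0.05232)
g(0.09079, 0.05232) = 0.0426633845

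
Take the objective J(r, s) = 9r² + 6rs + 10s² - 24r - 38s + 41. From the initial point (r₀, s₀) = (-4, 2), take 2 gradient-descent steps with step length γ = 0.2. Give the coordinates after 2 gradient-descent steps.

(-36.16, -26.96)

∇J = (18r + 6s - 24, 6r + 20s - 38)
(r₁, s₁) = (-4, 2) − 0.2·(-84, -22) = (12.8, 6.4)
(r₂, s₂) = (12.8, 6.4) − 0.2·(244.8, 166.8) = (-36.16, -26.96)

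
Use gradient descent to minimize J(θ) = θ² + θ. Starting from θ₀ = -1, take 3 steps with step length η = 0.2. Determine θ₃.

J′(θ) = 2θ + 1
θ₁ = -1 − 0.2·(-1) = -0.8
θ₂ = -0.8 − 0.2·(-0.6) = -0.68
θ₃ = -0.68 − 0.2·(-0.36) = -0.608

-0.608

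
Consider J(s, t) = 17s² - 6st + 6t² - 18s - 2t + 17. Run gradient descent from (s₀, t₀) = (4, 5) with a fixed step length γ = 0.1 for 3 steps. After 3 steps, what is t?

∇J = (34s - 6t - 18, -6s + 12t - 2)
Step 1: at (4, 5), ∇J = (88, 34) → (4, 5) − 0.1·(88, 34) = (-4.8, 1.6)
Step 2: at (-4.8, 1.6), ∇J = (-190.8, 46) → (-4.8, 1.6) − 0.1·(-190.8, 46) = (14.28, -3)
Step 3: at (14.28, -3), ∇J = (485.52, -123.68) → (14.28, -3) − 0.1·(485.52, -123.68) = (-34.272, 9.368)
t = 9.368

9.368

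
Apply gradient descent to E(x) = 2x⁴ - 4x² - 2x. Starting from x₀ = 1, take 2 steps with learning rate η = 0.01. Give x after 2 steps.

E′(x) = 8x³ - 8x - 2
Step 1: E′(1) = -2; x₁ = 1 − 0.01·(-2) = 1.02
Step 2: E′(1.02) = -1.670336; x₂ = 1.02 − 0.01·(-1.670336) = 1.03670336

1.03670336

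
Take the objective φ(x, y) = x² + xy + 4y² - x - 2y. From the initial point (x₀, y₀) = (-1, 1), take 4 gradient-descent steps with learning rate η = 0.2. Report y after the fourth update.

∇φ = (2x + y - 1, x + 8y - 2)
(x₁, y₁) = (-1, 1) − 0.2·(-2, 5) = (-0.6, 0)
(x₂, y₂) = (-0.6, 0) − 0.2·(-2.2, -2.6) = (-0.16, 0.52)
(x₃, y₃) = (-0.16, 0.52) − 0.2·(-0.8, 2) = (0, 0.12)
(x₄, y₄) = (0, 0.12) − 0.2·(-0.88, -1.04) = (0.176, 0.328)
y = 0.328

0.328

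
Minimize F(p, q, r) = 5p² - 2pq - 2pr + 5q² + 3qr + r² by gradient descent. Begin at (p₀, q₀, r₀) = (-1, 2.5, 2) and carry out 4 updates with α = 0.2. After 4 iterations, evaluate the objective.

∇F = (10p - 2q - 2r, -2p + 10q + 3r, -2p + 3q + 2r)
(p₁, q₁, r₁) = (-1, 2.5, 2) − 0.2·(-19, 33, 13.5) = (2.8, -4.1, -0.7)
(p₂, q₂, r₂) = (2.8, -4.1, -0.7) − 0.2·(37.6, -48.7, -19.3) = (-4.72, 5.64, 3.16)
(p₃, q₃, r₃) = (-4.72, 5.64, 3.16) − 0.2·(-64.8, 75.32, 32.68) = (8.24, -9.424, -3.376)
(p₄, q₄, r₄) = (8.24, -9.424, -3.376) − 0.2·(108, -120.848, -51.504) = (-13.36, 14.7456, 6.9248)
F(-13.36, 14.7456, 6.9248) = 2912.92853248

2912.92853248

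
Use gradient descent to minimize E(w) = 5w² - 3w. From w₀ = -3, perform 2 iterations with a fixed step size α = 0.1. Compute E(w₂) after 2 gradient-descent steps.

-0.45

E′(w) = 10w - 3
w₁ = -3 − 0.1·(-33) = 0.3
w₂ = 0.3 − 0.1·0 = 0.3
E(0.3) = -0.45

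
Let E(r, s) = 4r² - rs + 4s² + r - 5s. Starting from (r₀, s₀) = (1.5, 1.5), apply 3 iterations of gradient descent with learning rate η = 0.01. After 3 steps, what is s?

1.3445765

∇E = (8r - s + 1, -r + 8s - 5)
(r₁, s₁) = (1.5, 1.5) − 0.01·(11.5, 5.5) = (1.385, 1.445)
(r₂, s₂) = (1.385, 1.445) − 0.01·(10.635, 5.175) = (1.27865, 1.39325)
(r₃, s₃) = (1.27865, 1.39325) − 0.01·(9.83595, 4.86735) = (1.1802905, 1.3445765)
s = 1.3445765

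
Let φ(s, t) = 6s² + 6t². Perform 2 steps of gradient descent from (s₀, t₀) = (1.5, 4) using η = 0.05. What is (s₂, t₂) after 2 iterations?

(0.24, 0.64)

∇φ = (12s, 12t)
Step 1: at (1.5, 4), ∇φ = (18, 48) → (1.5, 4) − 0.05·(18, 48) = (0.6, 1.6)
Step 2: at (0.6, 1.6), ∇φ = (7.2, 19.2) → (0.6, 1.6) − 0.05·(7.2, 19.2) = (0.24, 0.64)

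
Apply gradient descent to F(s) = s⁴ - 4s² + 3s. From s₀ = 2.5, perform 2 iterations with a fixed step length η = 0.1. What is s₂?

F′(s) = 4s³ - 8s + 3
Step 1: F′(2.5) = 45.5; s₁ = 2.5 − 0.1·45.5 = -2.05
Step 2: F′(-2.05) = -15.0605; s₂ = -2.05 − 0.1·(-15.0605) = -0.54395

-0.54395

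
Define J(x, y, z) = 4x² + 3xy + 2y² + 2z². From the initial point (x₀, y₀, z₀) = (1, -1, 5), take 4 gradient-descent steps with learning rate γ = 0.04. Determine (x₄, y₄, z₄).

∇J = (8x + 3y, 3x + 4y, 4z)
Step 1: at (1, -1, 5), ∇J = (5, -1, 20) → (1, -1, 5) − 0.04·(5, -1, 20) = (0.8, -0.96, 4.2)
Step 2: at (0.8, -0.96, 4.2), ∇J = (3.52, -1.44, 16.8) → (0.8, -0.96, 4.2) − 0.04·(3.52, -1.44, 16.8) = (0.6592, -0.9024, 3.528)
Step 3: at (0.6592, -0.9024, 3.528), ∇J = (2.5664, -1.632, 14.112) → (0.6592, -0.9024, 3.528) − 0.04·(2.5664, -1.632, 14.112) = (0.556544, -0.83712, 2.96352)
Step 4: at (0.556544, -0.83712, 2.96352), ∇J = (1.940992, -1.678848, 11.85408) → (0.556544, -0.83712, 2.96352) − 0.04·(1.940992, -1.678848, 11.85408) = (0.47890432, -0.76996608, 2.4893568)

(0.47890432, -0.76996608, 2.4893568)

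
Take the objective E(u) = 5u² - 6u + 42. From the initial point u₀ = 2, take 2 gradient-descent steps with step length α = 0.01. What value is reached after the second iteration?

E′(u) = 10u - 6
u₁ = 2 − 0.01·14 = 1.86
u₂ = 1.86 − 0.01·12.6 = 1.734

1.734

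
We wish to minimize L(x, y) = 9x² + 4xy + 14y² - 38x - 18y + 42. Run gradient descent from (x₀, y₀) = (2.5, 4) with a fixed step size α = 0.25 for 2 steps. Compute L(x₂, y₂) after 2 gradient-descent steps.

∇L = (18x + 4y - 38, 4x + 28y - 18)
(x₁, y₁) = (2.5, 4) − 0.25·(23, 104) = (-3.25, -22)
(x₂, y₂) = (-3.25, -22) − 0.25·(-184.5, -647) = (42.875, 139.75)
L(42.875, 139.75) = 309829.640625

309829.640625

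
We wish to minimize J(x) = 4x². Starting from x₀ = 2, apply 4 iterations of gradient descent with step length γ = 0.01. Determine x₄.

J′(x) = 8x
x₁ = 2 − 0.01·16 = 1.84
x₂ = 1.84 − 0.01·14.72 = 1.6928
x₃ = 1.6928 − 0.01·13.5424 = 1.557376
x₄ = 1.557376 − 0.01·12.459008 = 1.43278592

1.43278592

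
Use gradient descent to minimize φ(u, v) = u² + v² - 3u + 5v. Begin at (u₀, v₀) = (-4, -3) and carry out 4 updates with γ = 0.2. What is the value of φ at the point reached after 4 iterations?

∇φ = (2u - 3, 2v + 5)
Step 1: at (-4, -3), ∇φ = (-11, -1) → (-4, -3) − 0.2·(-11, -1) = (-1.8, -2.8)
Step 2: at (-1.8, -2.8), ∇φ = (-6.6, -0.6) → (-1.8, -2.8) − 0.2·(-6.6, -0.6) = (-0.48, -2.68)
Step 3: at (-0.48, -2.68), ∇φ = (-3.96, -0.36) → (-0.48, -2.68) − 0.2·(-3.96, -0.36) = (0.312, -2.608)
Step 4: at (0.312, -2.608), ∇φ = (-2.376, -0.216) → (0.312, -2.608) − 0.2·(-2.376, -0.216) = (0.7872, -2.5648)
φ(0.7872, -2.5648) = -7.98771712

-7.98771712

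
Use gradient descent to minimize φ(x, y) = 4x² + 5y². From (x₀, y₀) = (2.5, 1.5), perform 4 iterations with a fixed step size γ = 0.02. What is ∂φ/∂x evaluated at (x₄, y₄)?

∇φ = (8x, 10y)
Step 1: at (2.5, 1.5), ∇φ = (20, 15) → (2.5, 1.5) − 0.02·(20, 15) = (2.1, 1.2)
Step 2: at (2.1, 1.2), ∇φ = (16.8, 12) → (2.1, 1.2) − 0.02·(16.8, 12) = (1.764, 0.96)
Step 3: at (1.764, 0.96), ∇φ = (14.112, 9.6) → (1.764, 0.96) − 0.02·(14.112, 9.6) = (1.48176, 0.768)
Step 4: at (1.48176, 0.768), ∇φ = (11.85408, 7.68) → (1.48176, 0.768) − 0.02·(11.85408, 7.68) = (1.2446784, 0.6144)
∂φ/∂x at (1.2446784, 0.6144) = 9.9574272

9.9574272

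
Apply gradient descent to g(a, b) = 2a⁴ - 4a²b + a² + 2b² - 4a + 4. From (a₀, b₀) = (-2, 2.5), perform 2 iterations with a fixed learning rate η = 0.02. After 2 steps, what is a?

-1.39323904

∇g = (8a³ - 8ab + 2a - 4, -4a² + 4b)
(a₁, b₁) = (-2, 2.5) − 0.02·(-32, -6) = (-1.36, 2.62)
(a₂, b₂) = (-1.36, 2.62) − 0.02·(1.661952, 3.0816) = (-1.39323904, 2.558368)
a = -1.39323904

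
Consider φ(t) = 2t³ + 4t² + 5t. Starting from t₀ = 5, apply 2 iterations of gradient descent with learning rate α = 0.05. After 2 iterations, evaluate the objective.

-1582.05391552734375

φ′(t) = 6t² + 8t + 5
t₁ = 5 − 0.05·195 = -4.75
t₂ = -4.75 − 0.05·102.375 = -9.86875
φ(-9.86875) = -1582.05391552734375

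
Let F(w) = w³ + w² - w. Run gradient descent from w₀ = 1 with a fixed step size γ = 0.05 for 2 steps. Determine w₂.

0.674

F′(w) = 3w² + 2w - 1
Step 1: F′(1) = 4; w₁ = 1 − 0.05·4 = 0.8
Step 2: F′(0.8) = 2.52; w₂ = 0.8 − 0.05·2.52 = 0.674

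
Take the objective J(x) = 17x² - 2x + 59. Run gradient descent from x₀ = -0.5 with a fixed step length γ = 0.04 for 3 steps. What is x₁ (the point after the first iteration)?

J′(x) = 34x - 2
Step 1: J′(-0.5) = -19; x₁ = -0.5 − 0.04·(-19) = 0.26

0.26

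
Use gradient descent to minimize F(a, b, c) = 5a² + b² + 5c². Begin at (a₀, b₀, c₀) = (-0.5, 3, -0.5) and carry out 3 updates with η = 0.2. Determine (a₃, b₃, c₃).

(0.5, 0.648, 0.5)

∇F = (10a, 2b, 10c)
Step 1: at (-0.5, 3, -0.5), ∇F = (-5, 6, -5) → (-0.5, 3, -0.5) − 0.2·(-5, 6, -5) = (0.5, 1.8, 0.5)
Step 2: at (0.5, 1.8, 0.5), ∇F = (5, 3.6, 5) → (0.5, 1.8, 0.5) − 0.2·(5, 3.6, 5) = (-0.5, 1.08, -0.5)
Step 3: at (-0.5, 1.08, -0.5), ∇F = (-5, 2.16, -5) → (-0.5, 1.08, -0.5) − 0.2·(-5, 2.16, -5) = (0.5, 0.648, 0.5)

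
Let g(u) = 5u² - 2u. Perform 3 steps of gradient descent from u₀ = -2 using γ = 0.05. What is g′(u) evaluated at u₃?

g′(u) = 10u - 2
u₁ = -2 − 0.05·(-22) = -0.9
u₂ = -0.9 − 0.05·(-11) = -0.35
u₃ = -0.35 − 0.05·(-5.5) = -0.075
g′(u) at (-0.075) = -2.75

-2.75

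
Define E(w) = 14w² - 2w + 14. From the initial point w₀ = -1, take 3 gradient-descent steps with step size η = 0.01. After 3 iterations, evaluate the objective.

E′(w) = 28w - 2
Step 1: E′(-1) = -30; w₁ = -1 − 0.01·(-30) = -0.7
Step 2: E′(-0.7) = -21.6; w₂ = -0.7 − 0.01·(-21.6) = -0.484
Step 3: E′(-0.484) = -15.552; w₃ = -0.484 − 0.01·(-15.552) = -0.32848
E(-0.32848) = 16.1675475456

16.1675475456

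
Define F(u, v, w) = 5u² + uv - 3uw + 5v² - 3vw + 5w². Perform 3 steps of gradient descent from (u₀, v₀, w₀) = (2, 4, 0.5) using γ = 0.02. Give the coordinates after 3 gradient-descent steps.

(0.979652, 2.082388, 0.941224)

∇F = (10u + v - 3w, u + 10v - 3w, -3u - 3v + 10w)
(u₁, v₁, w₁) = (2, 4, 0.5) − 0.02·(22.5, 40.5, -13) = (1.55, 3.19, 0.76)
(u₂, v₂, w₂) = (1.55, 3.19, 0.76) − 0.02·(16.41, 31.17, -6.62) = (1.2218, 2.5666, 0.8924)
(u₃, v₃, w₃) = (1.2218, 2.5666, 0.8924) − 0.02·(12.1074, 24.2106, -2.4412) = (0.979652, 2.082388, 0.941224)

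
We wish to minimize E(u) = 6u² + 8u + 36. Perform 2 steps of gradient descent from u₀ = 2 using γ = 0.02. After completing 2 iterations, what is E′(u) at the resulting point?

E′(u) = 12u + 8
Step 1: E′(2) = 32; u₁ = 2 − 0.02·32 = 1.36
Step 2: E′(1.36) = 24.32; u₂ = 1.36 − 0.02·24.32 = 0.8736
E′(u) at (0.8736) = 18.4832

18.4832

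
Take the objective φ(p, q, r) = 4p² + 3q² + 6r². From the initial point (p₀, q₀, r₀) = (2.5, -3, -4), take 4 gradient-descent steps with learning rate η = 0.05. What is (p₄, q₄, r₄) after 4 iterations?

(0.324, -0.7203, -0.1024)

∇φ = (8p, 6q, 12r)
(p₁, q₁, r₁) = (2.5, -3, -4) − 0.05·(20, -18, -48) = (1.5, -2.1, -1.6)
(p₂, q₂, r₂) = (1.5, -2.1, -1.6) − 0.05·(12, -12.6, -19.2) = (0.9, -1.47, -0.64)
(p₃, q₃, r₃) = (0.9, -1.47, -0.64) − 0.05·(7.2, -8.82, -7.68) = (0.54, -1.029, -0.256)
(p₄, q₄, r₄) = (0.54, -1.029, -0.256) − 0.05·(4.32, -6.174, -3.072) = (0.324, -0.7203, -0.1024)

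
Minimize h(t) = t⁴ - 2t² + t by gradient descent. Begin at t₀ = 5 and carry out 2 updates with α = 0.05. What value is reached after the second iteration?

1359.748525

h′(t) = 4t³ - 4t + 1
Step 1: h′(5) = 481; t₁ = 5 − 0.05·481 = -19.05
Step 2: h′(-19.05) = -27575.9705; t₂ = -19.05 − 0.05·(-27575.9705) = 1359.748525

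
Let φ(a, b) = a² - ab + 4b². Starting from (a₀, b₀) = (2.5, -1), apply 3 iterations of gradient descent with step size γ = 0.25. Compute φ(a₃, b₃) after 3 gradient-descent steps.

∇φ = (2a - b, -a + 8b)
(a₁, b₁) = (2.5, -1) − 0.25·(6, -10.5) = (1, 1.625)
(a₂, b₂) = (1, 1.625) − 0.25·(0.375, 12) = (0.90625, -1.375)
(a₃, b₃) = (0.90625, -1.375) − 0.25·(3.1875, -11.90625) = (0.109375, 1.6015625)
φ(0.109375, 1.6015625) = 10.0968017578125

10.0968017578125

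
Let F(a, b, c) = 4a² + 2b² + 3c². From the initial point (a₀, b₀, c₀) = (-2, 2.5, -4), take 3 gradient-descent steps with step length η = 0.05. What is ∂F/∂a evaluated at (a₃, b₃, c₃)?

-3.456

∇F = (8a, 4b, 6c)
Step 1: at (-2, 2.5, -4), ∇F = (-16, 10, -24) → (-2, 2.5, -4) − 0.05·(-16, 10, -24) = (-1.2, 2, -2.8)
Step 2: at (-1.2, 2, -2.8), ∇F = (-9.6, 8, -16.8) → (-1.2, 2, -2.8) − 0.05·(-9.6, 8, -16.8) = (-0.72, 1.6, -1.96)
Step 3: at (-0.72, 1.6, -1.96), ∇F = (-5.76, 6.4, -11.76) → (-0.72, 1.6, -1.96) − 0.05·(-5.76, 6.4, -11.76) = (-0.432, 1.28, -1.372)
∂F/∂a at (-0.432, 1.28, -1.372) = -3.456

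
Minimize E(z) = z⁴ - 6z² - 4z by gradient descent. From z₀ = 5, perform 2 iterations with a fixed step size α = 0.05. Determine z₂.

921.6464

E′(z) = 4z³ - 12z - 4
z₁ = 5 − 0.05·436 = -16.8
z₂ = -16.8 − 0.05·(-18768.928) = 921.6464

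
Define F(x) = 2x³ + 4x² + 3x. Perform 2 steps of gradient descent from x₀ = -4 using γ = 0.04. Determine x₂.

F′(x) = 6x² + 8x + 3
x₁ = -4 − 0.04·67 = -6.68
x₂ = -6.68 − 0.04·217.2944 = -15.371776

-15.371776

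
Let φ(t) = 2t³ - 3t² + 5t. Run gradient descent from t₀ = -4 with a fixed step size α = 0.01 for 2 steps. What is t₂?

-7.26875

φ′(t) = 6t² - 6t + 5
Step 1: φ′(-4) = 125; t₁ = -4 − 0.01·125 = -5.25
Step 2: φ′(-5.25) = 201.875; t₂ = -5.25 − 0.01·201.875 = -7.26875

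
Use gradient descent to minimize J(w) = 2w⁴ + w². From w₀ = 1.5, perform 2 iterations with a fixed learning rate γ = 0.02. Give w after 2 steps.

0.74736

J′(w) = 8w³ + 2w
Step 1: J′(1.5) = 30; w₁ = 1.5 − 0.02·30 = 0.9
Step 2: J′(0.9) = 7.632; w₂ = 0.9 − 0.02·7.632 = 0.74736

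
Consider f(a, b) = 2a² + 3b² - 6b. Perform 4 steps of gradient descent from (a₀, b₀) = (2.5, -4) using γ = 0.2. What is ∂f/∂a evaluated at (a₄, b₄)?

∇f = (4a, 6b - 6)
Step 1: at (2.5, -4), ∇f = (10, -30) → (2.5, -4) − 0.2·(10, -30) = (0.5, 2)
Step 2: at (0.5, 2), ∇f = (2, 6) → (0.5, 2) − 0.2·(2, 6) = (0.1, 0.8)
Step 3: at (0.1, 0.8), ∇f = (0.4, -1.2) → (0.1, 0.8) − 0.2·(0.4, -1.2) = (0.02, 1.04)
Step 4: at (0.02, 1.04), ∇f = (0.08, 0.24) → (0.02, 1.04) − 0.2·(0.08, 0.24) = (0.004, 0.992)
∂f/∂a at (0.004, 0.992) = 0.016

0.016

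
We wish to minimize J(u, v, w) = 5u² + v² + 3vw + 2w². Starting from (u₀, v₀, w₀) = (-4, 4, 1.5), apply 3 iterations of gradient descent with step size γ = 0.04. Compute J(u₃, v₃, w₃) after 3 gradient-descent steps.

10.389583568896

∇J = (10u, 2v + 3w, 3v + 4w)
Step 1: at (-4, 4, 1.5), ∇J = (-40, 12.5, 18) → (-4, 4, 1.5) − 0.04·(-40, 12.5, 18) = (-2.4, 3.5, 0.78)
Step 2: at (-2.4, 3.5, 0.78), ∇J = (-24, 9.34, 13.62) → (-2.4, 3.5, 0.78) − 0.04·(-24, 9.34, 13.62) = (-1.44, 3.1264, 0.2352)
Step 3: at (-1.44, 3.1264, 0.2352), ∇J = (-14.4, 6.9584, 10.32) → (-1.44, 3.1264, 0.2352) − 0.04·(-14.4, 6.9584, 10.32) = (-0.864, 2.848064, -0.1776)
J(-0.864, 2.848064, -0.1776) = 10.389583568896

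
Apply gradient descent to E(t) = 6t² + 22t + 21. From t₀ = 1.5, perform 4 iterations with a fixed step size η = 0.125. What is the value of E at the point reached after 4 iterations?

E′(t) = 12t + 22
Step 1: E′(1.5) = 40; t₁ = 1.5 − 0.125·40 = -3.5
Step 2: E′(-3.5) = -20; t₂ = -3.5 − 0.125·(-20) = -1
Step 3: E′(-1) = 10; t₃ = -1 − 0.125·10 = -2.25
Step 4: E′(-2.25) = -5; t₄ = -2.25 − 0.125·(-5) = -1.625
E(-1.625) = 1.09375

1.09375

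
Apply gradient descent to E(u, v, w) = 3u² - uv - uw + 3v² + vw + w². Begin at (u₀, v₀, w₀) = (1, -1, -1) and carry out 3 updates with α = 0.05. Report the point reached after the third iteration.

∇E = (6u - v - w, -u + 6v + w, -u + v + 2w)
(u₁, v₁, w₁) = (1, -1, -1) − 0.05·(8, -8, -4) = (0.6, -0.6, -0.8)
(u₂, v₂, w₂) = (0.6, -0.6, -0.8) − 0.05·(5, -5, -2.8) = (0.35, -0.35, -0.66)
(u₃, v₃, w₃) = (0.35, -0.35, -0.66) − 0.05·(3.11, -3.11, -2.02) = (0.1945, -0.1945, -0.559)

(0.1945, -0.1945, -0.559)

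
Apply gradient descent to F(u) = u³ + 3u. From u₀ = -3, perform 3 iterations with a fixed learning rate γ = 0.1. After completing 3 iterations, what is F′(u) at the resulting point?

F′(u) = 3u² + 3
u₁ = -3 − 0.1·30 = -6
u₂ = -6 − 0.1·111 = -17.1
u₃ = -17.1 − 0.1·880.23 = -105.123
F′(u) at (-105.123) = 33155.535387

33155.535387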